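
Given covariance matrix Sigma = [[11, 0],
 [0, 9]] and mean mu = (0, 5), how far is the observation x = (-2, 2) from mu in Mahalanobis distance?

Step 1 — centre the observation: (x - mu) = (-2, -3).

Step 2 — invert Sigma. det(Sigma) = 11·9 - (0)² = 99.
  Sigma^{-1} = (1/det) · [[d, -b], [-b, a]] = [[0.0909, 0],
 [0, 0.1111]].

Step 3 — form the quadratic (x - mu)^T · Sigma^{-1} · (x - mu):
  Sigma^{-1} · (x - mu) = (-0.1818, -0.3333).
  (x - mu)^T · [Sigma^{-1} · (x - mu)] = (-2)·(-0.1818) + (-3)·(-0.3333) = 1.3636.

Step 4 — take square root: d = √(1.3636) ≈ 1.1677.

d(x, mu) = √(1.3636) ≈ 1.1677


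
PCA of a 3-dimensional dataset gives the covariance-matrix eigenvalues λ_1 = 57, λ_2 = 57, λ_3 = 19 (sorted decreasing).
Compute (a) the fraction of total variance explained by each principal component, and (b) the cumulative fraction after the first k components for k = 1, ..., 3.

Step 1 — total variance = trace(Sigma) = Σ λ_i = 57 + 57 + 19 = 133.

Step 2 — fraction explained by component i = λ_i / Σ λ:
  PC1: 57/133 = 0.4286
  PC2: 57/133 = 0.4286
  PC3: 19/133 = 0.1429

Step 3 — cumulative fraction after k components = (λ_1 + ... + λ_k) / Σ λ:
  k = 1: 57/133 = 0.4286
  k = 2: (57 + 57)/133 = 114/133 = 0.8571
  k = 3: (57 + 57 + 19)/133 = 133/133 = 1

Summary (fraction, with percent):

explained: PC1 0.4286 (42.86%), PC2 0.4286 (42.86%), PC3 0.1429 (14.29%);  cumulative: 0.4286, 0.8571, 1


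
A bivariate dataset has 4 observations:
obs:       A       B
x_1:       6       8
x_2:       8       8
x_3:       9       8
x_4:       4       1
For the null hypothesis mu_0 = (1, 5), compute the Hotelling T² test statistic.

Step 1 — sample mean vector:
  mean(A) = (6 + 8 + 9 + 4) / 4 = 27/4 = 6.75
  mean(B) = (8 + 8 + 8 + 1) / 4 = 25/4 = 6.25
  x̄ = (6.75, 6.25),  deviation x̄ - mu_0 = (6.75, 6.25) - (1, 5) = (5.75, 1.25).

Step 2 — sample covariance matrix, S[i,j] = (1/(n-1)) · Σ_k (x_{k,i} - mean_i) · (x_{k,j} - mean_j), divisor n-1 = 3:
  S[A,A] = ((-0.75)·(-0.75) + (1.25)·(1.25) + (2.25)·(2.25) + (-2.75)·(-2.75)) / 3 = 14.75/3 = 4.9167
  S[A,B] = ((-0.75)·(1.75) + (1.25)·(1.75) + (2.25)·(1.75) + (-2.75)·(-5.25)) / 3 = 19.25/3 = 6.4167
  S[B,B] = ((1.75)·(1.75) + (1.75)·(1.75) + (1.75)·(1.75) + (-5.25)·(-5.25)) / 3 = 36.75/3 = 12.25
  S = [[4.9167, 6.4167],
 [6.4167, 12.25]].

Step 3 — invert S. det(S) = 4.9167·12.25 - (6.4167)² = 19.0556.
  S^{-1} = (1/det) · [[d, -b], [-b, a]] = [[0.6429, -0.3367],
 [-0.3367, 0.258]].

Step 4 — quadratic form (x̄ - mu_0)^T · S^{-1} · (x̄ - mu_0):
  S^{-1} · (x̄ - mu_0) = (3.2755, -1.6137),
  (x̄ - mu_0)^T · [...] = (5.75)·(3.2755) + (1.25)·(-1.6137) = 16.8171.

Step 5 — scale by n: T² = 4 · 16.8171 = 67.2682.

T² ≈ 67.2682


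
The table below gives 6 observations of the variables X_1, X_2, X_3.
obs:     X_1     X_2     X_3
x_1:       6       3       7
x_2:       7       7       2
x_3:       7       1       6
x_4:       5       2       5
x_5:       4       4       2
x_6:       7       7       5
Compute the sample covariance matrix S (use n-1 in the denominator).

Step 1 — column means:
  mean(X_1) = (6 + 7 + 7 + 5 + 4 + 7) / 6 = 36/6 = 6
  mean(X_2) = (3 + 7 + 1 + 2 + 4 + 7) / 6 = 24/6 = 4
  mean(X_3) = (7 + 2 + 6 + 5 + 2 + 5) / 6 = 27/6 = 4.5

Step 2 — sample covariance S[i,j] = (1/(n-1)) · Σ_k (x_{k,i} - mean_i) · (x_{k,j} - mean_j), with n-1 = 5.
  S[X_1,X_1] = ((0)·(0) + (1)·(1) + (1)·(1) + (-1)·(-1) + (-2)·(-2) + (1)·(1)) / 5 = 8/5 = 1.6
  S[X_1,X_2] = ((0)·(-1) + (1)·(3) + (1)·(-3) + (-1)·(-2) + (-2)·(0) + (1)·(3)) / 5 = 5/5 = 1
  S[X_1,X_3] = ((0)·(2.5) + (1)·(-2.5) + (1)·(1.5) + (-1)·(0.5) + (-2)·(-2.5) + (1)·(0.5)) / 5 = 4/5 = 0.8
  S[X_2,X_2] = ((-1)·(-1) + (3)·(3) + (-3)·(-3) + (-2)·(-2) + (0)·(0) + (3)·(3)) / 5 = 32/5 = 6.4
  S[X_2,X_3] = ((-1)·(2.5) + (3)·(-2.5) + (-3)·(1.5) + (-2)·(0.5) + (0)·(-2.5) + (3)·(0.5)) / 5 = -14/5 = -2.8
  S[X_3,X_3] = ((2.5)·(2.5) + (-2.5)·(-2.5) + (1.5)·(1.5) + (0.5)·(0.5) + (-2.5)·(-2.5) + (0.5)·(0.5)) / 5 = 21.5/5 = 4.3

S is symmetric (S[j,i] = S[i,j]). Assembling:

S = [[1.6, 1, 0.8],
 [1, 6.4, -2.8],
 [0.8, -2.8, 4.3]]


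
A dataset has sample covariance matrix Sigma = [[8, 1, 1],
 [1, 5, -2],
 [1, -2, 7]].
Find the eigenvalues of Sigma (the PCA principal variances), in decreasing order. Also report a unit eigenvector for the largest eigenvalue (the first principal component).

Step 1 — characteristic polynomial p(λ) = det(λI - Sigma) = λ³ - tr·λ² + c_1·λ - det, where tr = trace, c_1 = sum of the principal 2×2 minors, det = det(Sigma):
  tr = 8 + 5 + 7 = 20,
  c_1 = (8·5 - (1)²) + (8·7 - (1)²) + (5·7 - (-2)²) = 39 + 55 + 31 = 125,
  det = 8·(5·7 - (-2)²) - (1)·((1)·7 - (-2)·(1)) + (1)·((1)·(-2) - 5·(1)) = 8·(31) - (1)·(9) + (1)·(-7) = 232.
  So p(λ) = λ³ - 20λ² + 125λ - 232.
Step 2 — look for an integer root (rational root theorem: any rational root is an integer divisor of 232). Testing λ = 8:
  p(8) = 512 - 1280 + 1000 - 232 = 0  ✓
  Dividing out (λ - 8): p(λ) = (λ - 8)(λ² - 12λ + 29).
Step 3 — remaining eigenvalues from the quadratic λ² - 12λ + 29 = 0:
  Δ = 12² - 4·29 = 144 - 116 = 28,  λ = (12 ± √28)/2 = (12 ± 5.2915)/2 ≈ 8.6458 or 3.3542.
  Sorted: λ_1 = 8.6458,  λ_2 = 8,  λ_3 = 3.3542  (check: sum = 20 = tr ✓).

Step 4 — unit eigenvector for λ_1 ≈ 8.6458: v spans the null space of (Sigma - λ_1 I), whose rows are
  r_1 = (-0.6458, 1, 1),  r_2 = (1, -3.6458, -2),  r_3 = (1, -2, -1.6458).
  v is orthogonal to every row, so take v ∝ r_1 × r_2 = ((1)·(-2) - (1)·(-3.6458), (1)·(1) - (-0.6458)·(-2), (-0.6458)·(-3.6458) - (1)·(1)) ≈ (1.6458, -0.2915, 1.3542).
  Let u = (1.6458, -0.2915, 1.3542).
  ||u|| = √((1.6458)² + (-0.2915)² + (1.3542)²) = √(4.6275) ≈ 2.1512,  v_1 = u/||u|| ≈ (0.7651, -0.1355, 0.6295) (||v_1|| = 1).

λ_1 = 8.6458,  λ_2 = 8,  λ_3 = 3.3542;  v_1 ≈ (0.7651, -0.1355, 0.6295)


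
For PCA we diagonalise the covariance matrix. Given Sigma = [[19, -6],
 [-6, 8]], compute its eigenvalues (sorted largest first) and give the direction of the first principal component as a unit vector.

Step 1 — characteristic polynomial of 2×2 Sigma:
  det(Sigma - λI) = λ² - trace · λ + det = 0.
  trace = 19 + 8 = 27, det = 19·8 - (-6)² = 116.
Step 2 — discriminant:
  Δ = trace² - 4·det = 729 - 464 = 265.
Step 3 — eigenvalues:
  λ = (trace ± √Δ)/2 = (27 ± 16.2788)/2,
  λ_1 = 21.6394,  λ_2 = 5.3606.

Step 4 — unit eigenvector for λ_1: solve (Sigma - λ_1 I)v = 0. First row:
  (19 - 21.6394)·v_x + (-6)·v_y = 0, i.e. (-2.6394)·v_x + (-6)·v_y = 0,
  so v ∝ (b, λ_1 - a) = (-6, 2.6394); multiply by -1 so the first entry is positive: u = (6, -2.6394).
  ||u|| = √((6)² + (-2.6394)²) = √(42.9665) ≈ 6.5549,
  v_1 = u/||u|| ≈ (0.9153, -0.4027) (||v_1|| = 1).

λ_1 = 21.6394,  λ_2 = 5.3606;  v_1 ≈ (0.9153, -0.4027)


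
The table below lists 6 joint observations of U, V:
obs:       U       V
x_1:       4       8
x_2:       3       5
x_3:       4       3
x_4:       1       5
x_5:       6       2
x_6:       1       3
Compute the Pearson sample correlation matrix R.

Step 1 — column means:
  mean(U) = (4 + 3 + 4 + 1 + 6 + 1) / 6 = 19/6 = 3.1667
  mean(V) = (8 + 5 + 3 + 5 + 2 + 3) / 6 = 26/6 = 4.3333

Step 2 — sample variances and covariances s[i,j] = (1/(n-1)) · Σ_k (x_{k,i} - mean_i) · (x_{k,j} - mean_j), with n-1 = 5:
  s[U,U] = ((0.8333)·(0.8333) + (-0.1667)·(-0.1667) + (0.8333)·(0.8333) + (-2.1667)·(-2.1667) + (2.8333)·(2.8333) + (-2.1667)·(-2.1667)) / 5 = 18.8333/5 = 3.7667
  s[U,V] = ((0.8333)·(3.6667) + (-0.1667)·(0.6667) + (0.8333)·(-1.3333) + (-2.1667)·(0.6667) + (2.8333)·(-2.3333) + (-2.1667)·(-1.3333)) / 5 = -3.3333/5 = -0.6667
  s[V,V] = ((3.6667)·(3.6667) + (0.6667)·(0.6667) + (-1.3333)·(-1.3333) + (0.6667)·(0.6667) + (-2.3333)·(-2.3333) + (-1.3333)·(-1.3333)) / 5 = 23.3333/5 = 4.6667
  Sample standard deviations s_i = √(s[i,i]):
  s(U) = √(3.7667) = 1.9408
  s(V) = √(4.6667) = 2.1602

Step 3 — r_{ij} = s_{ij} / (s_i · s_j):
  r[U,U] = 1 (diagonal).
  r[U,V] = -0.6667 / (1.9408 · 2.1602) = -0.6667 / 4.1926 = -0.159
  r[V,V] = 1 (diagonal).

R is symmetric with unit diagonal. Assembling:

R = [[1, -0.159],
 [-0.159, 1]]


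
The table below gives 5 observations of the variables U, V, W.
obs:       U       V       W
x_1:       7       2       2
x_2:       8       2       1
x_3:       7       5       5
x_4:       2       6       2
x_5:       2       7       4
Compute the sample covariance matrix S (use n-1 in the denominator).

Step 1 — column means:
  mean(U) = (7 + 8 + 7 + 2 + 2) / 5 = 26/5 = 5.2
  mean(V) = (2 + 2 + 5 + 6 + 7) / 5 = 22/5 = 4.4
  mean(W) = (2 + 1 + 5 + 2 + 4) / 5 = 14/5 = 2.8

Step 2 — sample covariance S[i,j] = (1/(n-1)) · Σ_k (x_{k,i} - mean_i) · (x_{k,j} - mean_j), with n-1 = 4.
  S[U,U] = ((1.8)·(1.8) + (2.8)·(2.8) + (1.8)·(1.8) + (-3.2)·(-3.2) + (-3.2)·(-3.2)) / 4 = 34.8/4 = 8.7
  S[U,V] = ((1.8)·(-2.4) + (2.8)·(-2.4) + (1.8)·(0.6) + (-3.2)·(1.6) + (-3.2)·(2.6)) / 4 = -23.4/4 = -5.85
  S[U,W] = ((1.8)·(-0.8) + (2.8)·(-1.8) + (1.8)·(2.2) + (-3.2)·(-0.8) + (-3.2)·(1.2)) / 4 = -3.8/4 = -0.95
  S[V,V] = ((-2.4)·(-2.4) + (-2.4)·(-2.4) + (0.6)·(0.6) + (1.6)·(1.6) + (2.6)·(2.6)) / 4 = 21.2/4 = 5.3
  S[V,W] = ((-2.4)·(-0.8) + (-2.4)·(-1.8) + (0.6)·(2.2) + (1.6)·(-0.8) + (2.6)·(1.2)) / 4 = 9.4/4 = 2.35
  S[W,W] = ((-0.8)·(-0.8) + (-1.8)·(-1.8) + (2.2)·(2.2) + (-0.8)·(-0.8) + (1.2)·(1.2)) / 4 = 10.8/4 = 2.7

S is symmetric (S[j,i] = S[i,j]). Assembling:

S = [[8.7, -5.85, -0.95],
 [-5.85, 5.3, 2.35],
 [-0.95, 2.35, 2.7]]


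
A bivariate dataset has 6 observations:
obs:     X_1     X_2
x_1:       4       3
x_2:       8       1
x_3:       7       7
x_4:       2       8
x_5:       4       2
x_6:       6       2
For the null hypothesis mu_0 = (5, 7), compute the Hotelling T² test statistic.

Step 1 — sample mean vector:
  mean(X_1) = (4 + 8 + 7 + 2 + 4 + 6) / 6 = 31/6 = 5.1667
  mean(X_2) = (3 + 1 + 7 + 8 + 2 + 2) / 6 = 23/6 = 3.8333
  x̄ = (5.1667, 3.8333),  deviation x̄ - mu_0 = (5.1667, 3.8333) - (5, 7) = (0.1667, -3.1667).

Step 2 — sample covariance matrix, S[i,j] = (1/(n-1)) · Σ_k (x_{k,i} - mean_i) · (x_{k,j} - mean_j), divisor n-1 = 5:
  S[X_1,X_1] = ((-1.1667)·(-1.1667) + (2.8333)·(2.8333) + (1.8333)·(1.8333) + (-3.1667)·(-3.1667) + (-1.1667)·(-1.1667) + (0.8333)·(0.8333)) / 5 = 24.8333/5 = 4.9667
  S[X_1,X_2] = ((-1.1667)·(-0.8333) + (2.8333)·(-2.8333) + (1.8333)·(3.1667) + (-3.1667)·(4.1667) + (-1.1667)·(-1.8333) + (0.8333)·(-1.8333)) / 5 = -13.8333/5 = -2.7667
  S[X_2,X_2] = ((-0.8333)·(-0.8333) + (-2.8333)·(-2.8333) + (3.1667)·(3.1667) + (4.1667)·(4.1667) + (-1.8333)·(-1.8333) + (-1.8333)·(-1.8333)) / 5 = 42.8333/5 = 8.5667
  S = [[4.9667, -2.7667],
 [-2.7667, 8.5667]].

Step 3 — invert S. det(S) = 4.9667·8.5667 - (-2.7667)² = 34.8933.
  S^{-1} = (1/det) · [[d, -b], [-b, a]] = [[0.2455, 0.0793],
 [0.0793, 0.1423]].

Step 4 — quadratic form (x̄ - mu_0)^T · S^{-1} · (x̄ - mu_0):
  S^{-1} · (x̄ - mu_0) = (-0.2102, -0.4375),
  (x̄ - mu_0)^T · [...] = (0.1667)·(-0.2102) + (-3.1667)·(-0.4375) = 1.3505.

Step 5 — scale by n: T² = 6 · 1.3505 = 8.1028.

T² ≈ 8.1028


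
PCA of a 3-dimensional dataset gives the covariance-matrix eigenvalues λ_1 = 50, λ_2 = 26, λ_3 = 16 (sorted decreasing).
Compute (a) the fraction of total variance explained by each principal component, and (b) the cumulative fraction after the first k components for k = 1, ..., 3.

Step 1 — total variance = trace(Sigma) = Σ λ_i = 50 + 26 + 16 = 92.

Step 2 — fraction explained by component i = λ_i / Σ λ:
  PC1: 50/92 = 0.5435
  PC2: 26/92 = 0.2826
  PC3: 16/92 = 0.1739

Step 3 — cumulative fraction after k components = (λ_1 + ... + λ_k) / Σ λ:
  k = 1: 50/92 = 0.5435
  k = 2: (50 + 26)/92 = 76/92 = 0.8261
  k = 3: (50 + 26 + 16)/92 = 92/92 = 1

Summary (fraction, with percent):

explained: PC1 0.5435 (54.35%), PC2 0.2826 (28.26%), PC3 0.1739 (17.39%);  cumulative: 0.5435, 0.8261, 1


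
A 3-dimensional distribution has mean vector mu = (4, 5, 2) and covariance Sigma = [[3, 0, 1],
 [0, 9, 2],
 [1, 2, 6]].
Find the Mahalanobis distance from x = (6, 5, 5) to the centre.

Step 1 — centre the observation: (x - mu) = (2, 0, 3).

Step 2 — invert Sigma (cofactor / det for 3×3, or solve directly):
  Sigma^{-1} = [[0.3546, 0.0142, -0.0638],
 [0.0142, 0.1206, -0.0426],
 [-0.0638, -0.0426, 0.1915]].

Step 3 — form the quadratic (x - mu)^T · Sigma^{-1} · (x - mu):
  Sigma^{-1} · (x - mu) = (0.5177, -0.0993, 0.4468).
  (x - mu)^T · [Sigma^{-1} · (x - mu)] = (2)·(0.5177) + (0)·(-0.0993) + (3)·(0.4468) = 2.3759.

Step 4 — take square root: d = √(2.3759) ≈ 1.5414.

d(x, mu) = √(2.3759) ≈ 1.5414


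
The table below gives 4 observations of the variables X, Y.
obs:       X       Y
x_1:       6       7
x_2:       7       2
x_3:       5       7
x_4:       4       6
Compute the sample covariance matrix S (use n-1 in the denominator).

Step 1 — column means:
  mean(X) = (6 + 7 + 5 + 4) / 4 = 22/4 = 5.5
  mean(Y) = (7 + 2 + 7 + 6) / 4 = 22/4 = 5.5

Step 2 — sample covariance S[i,j] = (1/(n-1)) · Σ_k (x_{k,i} - mean_i) · (x_{k,j} - mean_j), with n-1 = 3.
  S[X,X] = ((0.5)·(0.5) + (1.5)·(1.5) + (-0.5)·(-0.5) + (-1.5)·(-1.5)) / 3 = 5/3 = 1.6667
  S[X,Y] = ((0.5)·(1.5) + (1.5)·(-3.5) + (-0.5)·(1.5) + (-1.5)·(0.5)) / 3 = -6/3 = -2
  S[Y,Y] = ((1.5)·(1.5) + (-3.5)·(-3.5) + (1.5)·(1.5) + (0.5)·(0.5)) / 3 = 17/3 = 5.6667

S is symmetric (S[j,i] = S[i,j]). Assembling:

S = [[1.6667, -2],
 [-2, 5.6667]]


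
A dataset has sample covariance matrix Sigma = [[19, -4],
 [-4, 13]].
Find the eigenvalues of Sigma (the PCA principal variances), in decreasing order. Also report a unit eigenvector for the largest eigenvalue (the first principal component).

Step 1 — characteristic polynomial of 2×2 Sigma:
  det(Sigma - λI) = λ² - trace · λ + det = 0.
  trace = 19 + 13 = 32, det = 19·13 - (-4)² = 231.
Step 2 — discriminant:
  Δ = trace² - 4·det = 1024 - 924 = 100.
Step 3 — eigenvalues:
  λ = (trace ± √Δ)/2 = (32 ± 10)/2,
  λ_1 = 21,  λ_2 = 11.

Step 4 — unit eigenvector for λ_1: solve (Sigma - λ_1 I)v = 0. First row:
  (19 - 21)·v_x + (-4)·v_y = 0, i.e. (-2)·v_x + (-4)·v_y = 0,
  so v ∝ (b, λ_1 - a) = (-4, 2); multiply by -1 so the first entry is positive: u = (4, -2).
  ||u|| = √((4)² + (-2)²) = √(20) ≈ 4.4721,
  v_1 = u/||u|| ≈ (0.8944, -0.4472) (||v_1|| = 1).

λ_1 = 21,  λ_2 = 11;  v_1 ≈ (0.8944, -0.4472)


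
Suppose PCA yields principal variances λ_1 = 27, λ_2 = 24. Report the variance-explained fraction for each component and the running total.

Step 1 — total variance = trace(Sigma) = Σ λ_i = 27 + 24 = 51.

Step 2 — fraction explained by component i = λ_i / Σ λ:
  PC1: 27/51 = 0.5294
  PC2: 24/51 = 0.4706

Step 3 — cumulative fraction after k components = (λ_1 + ... + λ_k) / Σ λ:
  k = 1: 27/51 = 0.5294
  k = 2: (27 + 24)/51 = 51/51 = 1

Summary (fraction, with percent):

explained: PC1 0.5294 (52.94%), PC2 0.4706 (47.06%);  cumulative: 0.5294, 1


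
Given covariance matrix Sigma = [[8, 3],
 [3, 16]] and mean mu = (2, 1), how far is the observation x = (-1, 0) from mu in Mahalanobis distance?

Step 1 — centre the observation: (x - mu) = (-3, -1).

Step 2 — invert Sigma. det(Sigma) = 8·16 - (3)² = 119.
  Sigma^{-1} = (1/det) · [[d, -b], [-b, a]] = [[0.1345, -0.0252],
 [-0.0252, 0.0672]].

Step 3 — form the quadratic (x - mu)^T · Sigma^{-1} · (x - mu):
  Sigma^{-1} · (x - mu) = (-0.3782, 0.0084).
  (x - mu)^T · [Sigma^{-1} · (x - mu)] = (-3)·(-0.3782) + (-1)·(0.0084) = 1.1261.

Step 4 — take square root: d = √(1.1261) ≈ 1.0612.

d(x, mu) = √(1.1261) ≈ 1.0612


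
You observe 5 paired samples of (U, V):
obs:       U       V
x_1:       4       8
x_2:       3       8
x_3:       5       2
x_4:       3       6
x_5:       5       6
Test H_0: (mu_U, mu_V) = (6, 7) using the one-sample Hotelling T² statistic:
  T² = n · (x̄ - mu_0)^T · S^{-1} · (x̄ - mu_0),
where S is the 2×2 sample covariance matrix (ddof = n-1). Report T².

Step 1 — sample mean vector:
  mean(U) = (4 + 3 + 5 + 3 + 5) / 5 = 20/5 = 4
  mean(V) = (8 + 8 + 2 + 6 + 6) / 5 = 30/5 = 6
  x̄ = (4, 6),  deviation x̄ - mu_0 = (4, 6) - (6, 7) = (-2, -1).

Step 2 — sample covariance matrix, S[i,j] = (1/(n-1)) · Σ_k (x_{k,i} - mean_i) · (x_{k,j} - mean_j), divisor n-1 = 4:
  S[U,U] = ((0)·(0) + (-1)·(-1) + (1)·(1) + (-1)·(-1) + (1)·(1)) / 4 = 4/4 = 1
  S[U,V] = ((0)·(2) + (-1)·(2) + (1)·(-4) + (-1)·(0) + (1)·(0)) / 4 = -6/4 = -1.5
  S[V,V] = ((2)·(2) + (2)·(2) + (-4)·(-4) + (0)·(0) + (0)·(0)) / 4 = 24/4 = 6
  S = [[1, -1.5],
 [-1.5, 6]].

Step 3 — invert S. det(S) = 1·6 - (-1.5)² = 3.75.
  S^{-1} = (1/det) · [[d, -b], [-b, a]] = [[1.6, 0.4],
 [0.4, 0.2667]].

Step 4 — quadratic form (x̄ - mu_0)^T · S^{-1} · (x̄ - mu_0):
  S^{-1} · (x̄ - mu_0) = (-3.6, -1.0667),
  (x̄ - mu_0)^T · [...] = (-2)·(-3.6) + (-1)·(-1.0667) = 8.2667.

Step 5 — scale by n: T² = 5 · 8.2667 = 41.3333.

T² ≈ 41.3333


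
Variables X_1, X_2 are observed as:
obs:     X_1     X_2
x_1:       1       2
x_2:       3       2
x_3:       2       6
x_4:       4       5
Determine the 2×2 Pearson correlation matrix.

Step 1 — column means:
  mean(X_1) = (1 + 3 + 2 + 4) / 4 = 10/4 = 2.5
  mean(X_2) = (2 + 2 + 6 + 5) / 4 = 15/4 = 3.75

Step 2 — sample variances and covariances s[i,j] = (1/(n-1)) · Σ_k (x_{k,i} - mean_i) · (x_{k,j} - mean_j), with n-1 = 3:
  s[X_1,X_1] = ((-1.5)·(-1.5) + (0.5)·(0.5) + (-0.5)·(-0.5) + (1.5)·(1.5)) / 3 = 5/3 = 1.6667
  s[X_1,X_2] = ((-1.5)·(-1.75) + (0.5)·(-1.75) + (-0.5)·(2.25) + (1.5)·(1.25)) / 3 = 2.5/3 = 0.8333
  s[X_2,X_2] = ((-1.75)·(-1.75) + (-1.75)·(-1.75) + (2.25)·(2.25) + (1.25)·(1.25)) / 3 = 12.75/3 = 4.25
  Sample standard deviations s_i = √(s[i,i]):
  s(X_1) = √(1.6667) = 1.291
  s(X_2) = √(4.25) = 2.0616

Step 3 — r_{ij} = s_{ij} / (s_i · s_j):
  r[X_1,X_1] = 1 (diagonal).
  r[X_1,X_2] = 0.8333 / (1.291 · 2.0616) = 0.8333 / 2.6615 = 0.3131
  r[X_2,X_2] = 1 (diagonal).

R is symmetric with unit diagonal. Assembling:

R = [[1, 0.3131],
 [0.3131, 1]]


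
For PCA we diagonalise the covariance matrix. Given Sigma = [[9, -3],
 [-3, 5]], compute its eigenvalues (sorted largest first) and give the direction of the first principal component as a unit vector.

Step 1 — characteristic polynomial of 2×2 Sigma:
  det(Sigma - λI) = λ² - trace · λ + det = 0.
  trace = 9 + 5 = 14, det = 9·5 - (-3)² = 36.
Step 2 — discriminant:
  Δ = trace² - 4·det = 196 - 144 = 52.
Step 3 — eigenvalues:
  λ = (trace ± √Δ)/2 = (14 ± 7.2111)/2,
  λ_1 = 10.6056,  λ_2 = 3.3944.

Step 4 — unit eigenvector for λ_1: solve (Sigma - λ_1 I)v = 0. First row:
  (9 - 10.6056)·v_x + (-3)·v_y = 0, i.e. (-1.6056)·v_x + (-3)·v_y = 0,
  so v ∝ (b, λ_1 - a) = (-3, 1.6056); multiply by -1 so the first entry is positive: u = (3, -1.6056).
  ||u|| = √((3)² + (-1.6056)²) = √(11.5778) ≈ 3.4026,
  v_1 = u/||u|| ≈ (0.8817, -0.4719) (||v_1|| = 1).

λ_1 = 10.6056,  λ_2 = 3.3944;  v_1 ≈ (0.8817, -0.4719)


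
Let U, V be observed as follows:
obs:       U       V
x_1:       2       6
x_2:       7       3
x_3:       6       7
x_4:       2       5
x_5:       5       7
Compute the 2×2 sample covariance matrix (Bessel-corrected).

Step 1 — column means:
  mean(U) = (2 + 7 + 6 + 2 + 5) / 5 = 22/5 = 4.4
  mean(V) = (6 + 3 + 7 + 5 + 7) / 5 = 28/5 = 5.6

Step 2 — sample covariance S[i,j] = (1/(n-1)) · Σ_k (x_{k,i} - mean_i) · (x_{k,j} - mean_j), with n-1 = 4.
  S[U,U] = ((-2.4)·(-2.4) + (2.6)·(2.6) + (1.6)·(1.6) + (-2.4)·(-2.4) + (0.6)·(0.6)) / 4 = 21.2/4 = 5.3
  S[U,V] = ((-2.4)·(0.4) + (2.6)·(-2.6) + (1.6)·(1.4) + (-2.4)·(-0.6) + (0.6)·(1.4)) / 4 = -3.2/4 = -0.8
  S[V,V] = ((0.4)·(0.4) + (-2.6)·(-2.6) + (1.4)·(1.4) + (-0.6)·(-0.6) + (1.4)·(1.4)) / 4 = 11.2/4 = 2.8

S is symmetric (S[j,i] = S[i,j]). Assembling:

S = [[5.3, -0.8],
 [-0.8, 2.8]]


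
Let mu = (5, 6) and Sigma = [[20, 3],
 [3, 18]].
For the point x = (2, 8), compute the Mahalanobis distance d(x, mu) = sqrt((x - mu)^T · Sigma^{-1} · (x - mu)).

Step 1 — centre the observation: (x - mu) = (-3, 2).

Step 2 — invert Sigma. det(Sigma) = 20·18 - (3)² = 351.
  Sigma^{-1} = (1/det) · [[d, -b], [-b, a]] = [[0.0513, -0.0085],
 [-0.0085, 0.057]].

Step 3 — form the quadratic (x - mu)^T · Sigma^{-1} · (x - mu):
  Sigma^{-1} · (x - mu) = (-0.1709, 0.1396).
  (x - mu)^T · [Sigma^{-1} · (x - mu)] = (-3)·(-0.1709) + (2)·(0.1396) = 0.792.

Step 4 — take square root: d = √(0.792) ≈ 0.89.

d(x, mu) = √(0.792) ≈ 0.89


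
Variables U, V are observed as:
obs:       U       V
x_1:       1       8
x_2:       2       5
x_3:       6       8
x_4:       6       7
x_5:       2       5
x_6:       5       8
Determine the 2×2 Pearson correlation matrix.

Step 1 — column means:
  mean(U) = (1 + 2 + 6 + 6 + 2 + 5) / 6 = 22/6 = 3.6667
  mean(V) = (8 + 5 + 8 + 7 + 5 + 8) / 6 = 41/6 = 6.8333

Step 2 — sample variances and covariances s[i,j] = (1/(n-1)) · Σ_k (x_{k,i} - mean_i) · (x_{k,j} - mean_j), with n-1 = 5:
  s[U,U] = ((-2.6667)·(-2.6667) + (-1.6667)·(-1.6667) + (2.3333)·(2.3333) + (2.3333)·(2.3333) + (-1.6667)·(-1.6667) + (1.3333)·(1.3333)) / 5 = 25.3333/5 = 5.0667
  s[U,V] = ((-2.6667)·(1.1667) + (-1.6667)·(-1.8333) + (2.3333)·(1.1667) + (2.3333)·(0.1667) + (-1.6667)·(-1.8333) + (1.3333)·(1.1667)) / 5 = 7.6667/5 = 1.5333
  s[V,V] = ((1.1667)·(1.1667) + (-1.8333)·(-1.8333) + (1.1667)·(1.1667) + (0.1667)·(0.1667) + (-1.8333)·(-1.8333) + (1.1667)·(1.1667)) / 5 = 10.8333/5 = 2.1667
  Sample standard deviations s_i = √(s[i,i]):
  s(U) = √(5.0667) = 2.2509
  s(V) = √(2.1667) = 1.472

Step 3 — r_{ij} = s_{ij} / (s_i · s_j):
  r[U,U] = 1 (diagonal).
  r[U,V] = 1.5333 / (2.2509 · 1.472) = 1.5333 / 3.3133 = 0.4628
  r[V,V] = 1 (diagonal).

R is symmetric with unit diagonal. Assembling:

R = [[1, 0.4628],
 [0.4628, 1]]


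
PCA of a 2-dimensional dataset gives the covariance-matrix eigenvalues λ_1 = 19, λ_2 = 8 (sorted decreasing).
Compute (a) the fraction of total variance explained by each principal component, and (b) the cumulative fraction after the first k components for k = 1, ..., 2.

Step 1 — total variance = trace(Sigma) = Σ λ_i = 19 + 8 = 27.

Step 2 — fraction explained by component i = λ_i / Σ λ:
  PC1: 19/27 = 0.7037
  PC2: 8/27 = 0.2963

Step 3 — cumulative fraction after k components = (λ_1 + ... + λ_k) / Σ λ:
  k = 1: 19/27 = 0.7037
  k = 2: (19 + 8)/27 = 27/27 = 1

Summary (fraction, with percent):

explained: PC1 0.7037 (70.37%), PC2 0.2963 (29.63%);  cumulative: 0.7037, 1


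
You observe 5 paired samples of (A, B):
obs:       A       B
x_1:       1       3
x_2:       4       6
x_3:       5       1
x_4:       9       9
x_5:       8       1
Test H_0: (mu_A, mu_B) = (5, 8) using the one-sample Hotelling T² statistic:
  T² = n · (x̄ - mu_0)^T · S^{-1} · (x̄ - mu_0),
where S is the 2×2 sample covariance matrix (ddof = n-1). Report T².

Step 1 — sample mean vector:
  mean(A) = (1 + 4 + 5 + 9 + 8) / 5 = 27/5 = 5.4
  mean(B) = (3 + 6 + 1 + 9 + 1) / 5 = 20/5 = 4
  x̄ = (5.4, 4),  deviation x̄ - mu_0 = (5.4, 4) - (5, 8) = (0.4, -4).

Step 2 — sample covariance matrix, S[i,j] = (1/(n-1)) · Σ_k (x_{k,i} - mean_i) · (x_{k,j} - mean_j), divisor n-1 = 4:
  S[A,A] = ((-4.4)·(-4.4) + (-1.4)·(-1.4) + (-0.4)·(-0.4) + (3.6)·(3.6) + (2.6)·(2.6)) / 4 = 41.2/4 = 10.3
  S[A,B] = ((-4.4)·(-1) + (-1.4)·(2) + (-0.4)·(-3) + (3.6)·(5) + (2.6)·(-3)) / 4 = 13/4 = 3.25
  S[B,B] = ((-1)·(-1) + (2)·(2) + (-3)·(-3) + (5)·(5) + (-3)·(-3)) / 4 = 48/4 = 12
  S = [[10.3, 3.25],
 [3.25, 12]].

Step 3 — invert S. det(S) = 10.3·12 - (3.25)² = 113.0375.
  S^{-1} = (1/det) · [[d, -b], [-b, a]] = [[0.1062, -0.0288],
 [-0.0288, 0.0911]].

Step 4 — quadratic form (x̄ - mu_0)^T · S^{-1} · (x̄ - mu_0):
  S^{-1} · (x̄ - mu_0) = (0.1575, -0.376),
  (x̄ - mu_0)^T · [...] = (0.4)·(0.1575) + (-4)·(-0.376) = 1.5669.

Step 5 — scale by n: T² = 5 · 1.5669 = 7.8346.

T² ≈ 7.8346


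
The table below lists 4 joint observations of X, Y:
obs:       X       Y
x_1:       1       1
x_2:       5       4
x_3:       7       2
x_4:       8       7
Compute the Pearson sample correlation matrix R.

Step 1 — column means:
  mean(X) = (1 + 5 + 7 + 8) / 4 = 21/4 = 5.25
  mean(Y) = (1 + 4 + 2 + 7) / 4 = 14/4 = 3.5

Step 2 — sample variances and covariances s[i,j] = (1/(n-1)) · Σ_k (x_{k,i} - mean_i) · (x_{k,j} - mean_j), with n-1 = 3:
  s[X,X] = ((-4.25)·(-4.25) + (-0.25)·(-0.25) + (1.75)·(1.75) + (2.75)·(2.75)) / 3 = 28.75/3 = 9.5833
  s[X,Y] = ((-4.25)·(-2.5) + (-0.25)·(0.5) + (1.75)·(-1.5) + (2.75)·(3.5)) / 3 = 17.5/3 = 5.8333
  s[Y,Y] = ((-2.5)·(-2.5) + (0.5)·(0.5) + (-1.5)·(-1.5) + (3.5)·(3.5)) / 3 = 21/3 = 7
  Sample standard deviations s_i = √(s[i,i]):
  s(X) = √(9.5833) = 3.0957
  s(Y) = √(7) = 2.6458

Step 3 — r_{ij} = s_{ij} / (s_i · s_j):
  r[X,X] = 1 (diagonal).
  r[X,Y] = 5.8333 / (3.0957 · 2.6458) = 5.8333 / 8.1904 = 0.7122
  r[Y,Y] = 1 (diagonal).

R is symmetric with unit diagonal. Assembling:

R = [[1, 0.7122],
 [0.7122, 1]]


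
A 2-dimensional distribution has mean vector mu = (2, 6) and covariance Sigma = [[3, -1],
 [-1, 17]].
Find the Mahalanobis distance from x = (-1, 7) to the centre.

Step 1 — centre the observation: (x - mu) = (-3, 1).

Step 2 — invert Sigma. det(Sigma) = 3·17 - (-1)² = 50.
  Sigma^{-1} = (1/det) · [[d, -b], [-b, a]] = [[0.34, 0.02],
 [0.02, 0.06]].

Step 3 — form the quadratic (x - mu)^T · Sigma^{-1} · (x - mu):
  Sigma^{-1} · (x - mu) = (-1, 0).
  (x - mu)^T · [Sigma^{-1} · (x - mu)] = (-3)·(-1) + (1)·(0) = 3.

Step 4 — take square root: d = √(3) ≈ 1.7321.

d(x, mu) = √(3) ≈ 1.7321


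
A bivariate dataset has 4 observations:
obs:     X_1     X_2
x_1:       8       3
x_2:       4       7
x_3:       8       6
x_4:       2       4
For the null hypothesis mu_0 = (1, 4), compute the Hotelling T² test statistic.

Step 1 — sample mean vector:
  mean(X_1) = (8 + 4 + 8 + 2) / 4 = 22/4 = 5.5
  mean(X_2) = (3 + 7 + 6 + 4) / 4 = 20/4 = 5
  x̄ = (5.5, 5),  deviation x̄ - mu_0 = (5.5, 5) - (1, 4) = (4.5, 1).

Step 2 — sample covariance matrix, S[i,j] = (1/(n-1)) · Σ_k (x_{k,i} - mean_i) · (x_{k,j} - mean_j), divisor n-1 = 3:
  S[X_1,X_1] = ((2.5)·(2.5) + (-1.5)·(-1.5) + (2.5)·(2.5) + (-3.5)·(-3.5)) / 3 = 27/3 = 9
  S[X_1,X_2] = ((2.5)·(-2) + (-1.5)·(2) + (2.5)·(1) + (-3.5)·(-1)) / 3 = -2/3 = -0.6667
  S[X_2,X_2] = ((-2)·(-2) + (2)·(2) + (1)·(1) + (-1)·(-1)) / 3 = 10/3 = 3.3333
  S = [[9, -0.6667],
 [-0.6667, 3.3333]].

Step 3 — invert S. det(S) = 9·3.3333 - (-0.6667)² = 29.5556.
  S^{-1} = (1/det) · [[d, -b], [-b, a]] = [[0.1128, 0.0226],
 [0.0226, 0.3045]].

Step 4 — quadratic form (x̄ - mu_0)^T · S^{-1} · (x̄ - mu_0):
  S^{-1} · (x̄ - mu_0) = (0.5301, 0.406),
  (x̄ - mu_0)^T · [...] = (4.5)·(0.5301) + (1)·(0.406) = 2.7914.

Step 5 — scale by n: T² = 4 · 2.7914 = 11.1654.

T² ≈ 11.1654


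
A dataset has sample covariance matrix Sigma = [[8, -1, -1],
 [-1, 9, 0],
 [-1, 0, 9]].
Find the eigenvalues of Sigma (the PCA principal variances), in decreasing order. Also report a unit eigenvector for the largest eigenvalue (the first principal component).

Step 1 — characteristic polynomial p(λ) = det(λI - Sigma) = λ³ - tr·λ² + c_1·λ - det, where tr = trace, c_1 = sum of the principal 2×2 minors, det = det(Sigma):
  tr = 8 + 9 + 9 = 26,
  c_1 = (8·9 - (-1)²) + (8·9 - (-1)²) + (9·9 - (0)²) = 71 + 71 + 81 = 223,
  det = 8·(9·9 - (0)²) - (-1)·((-1)·9 - (0)·(-1)) + (-1)·((-1)·(0) - 9·(-1)) = 8·(81) - (-1)·(-9) + (-1)·(9) = 630.
  So p(λ) = λ³ - 26λ² + 223λ - 630.
Step 2 — look for an integer root (rational root theorem: any rational root is an integer divisor of 630). Testing λ = 7:
  p(7) = 343 - 1274 + 1561 - 630 = 0  ✓
  Dividing out (λ - 7): p(λ) = (λ - 7)(λ² - 19λ + 90).
Step 3 — remaining eigenvalues from the quadratic λ² - 19λ + 90 = 0:
  Δ = 19² - 4·90 = 361 - 360 = 1,  λ = (19 ± √1)/2 = (19 ± 1)/2 = 10 or 9.
  Sorted: λ_1 = 10,  λ_2 = 9,  λ_3 = 7  (check: sum = 26 = tr ✓).

Step 4 — unit eigenvector for λ_1 = 10: v spans the null space of (Sigma - λ_1 I), whose rows are
  r_1 = (-2, -1, -1),  r_2 = (-1, -1, 0),  r_3 = (-1, 0, -1).
  v is orthogonal to every row, so take v ∝ r_1 × r_2 = ((-1)·(0) - (-1)·(-1), (-1)·(-1) - (-2)·(0), (-2)·(-1) - (-1)·(-1)) = (-1, 1, 1).
  Rescale (multiply by -1 so the first nonzero entry is positive): u = (1, -1, -1).
  ||u|| = √((1)² + (-1)² + (-1)²) = √(3) ≈ 1.7321,  v_1 = u/||u|| ≈ (0.5774, -0.5774, -0.5774) (||v_1|| = 1).

λ_1 = 10,  λ_2 = 9,  λ_3 = 7;  v_1 ≈ (0.5774, -0.5774, -0.5774)


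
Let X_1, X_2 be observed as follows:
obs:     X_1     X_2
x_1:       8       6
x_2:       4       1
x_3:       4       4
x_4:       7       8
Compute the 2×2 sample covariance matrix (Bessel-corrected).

Step 1 — column means:
  mean(X_1) = (8 + 4 + 4 + 7) / 4 = 23/4 = 5.75
  mean(X_2) = (6 + 1 + 4 + 8) / 4 = 19/4 = 4.75

Step 2 — sample covariance S[i,j] = (1/(n-1)) · Σ_k (x_{k,i} - mean_i) · (x_{k,j} - mean_j), with n-1 = 3.
  S[X_1,X_1] = ((2.25)·(2.25) + (-1.75)·(-1.75) + (-1.75)·(-1.75) + (1.25)·(1.25)) / 3 = 12.75/3 = 4.25
  S[X_1,X_2] = ((2.25)·(1.25) + (-1.75)·(-3.75) + (-1.75)·(-0.75) + (1.25)·(3.25)) / 3 = 14.75/3 = 4.9167
  S[X_2,X_2] = ((1.25)·(1.25) + (-3.75)·(-3.75) + (-0.75)·(-0.75) + (3.25)·(3.25)) / 3 = 26.75/3 = 8.9167

S is symmetric (S[j,i] = S[i,j]). Assembling:

S = [[4.25, 4.9167],
 [4.9167, 8.9167]]


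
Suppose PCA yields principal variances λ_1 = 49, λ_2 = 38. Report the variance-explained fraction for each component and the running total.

Step 1 — total variance = trace(Sigma) = Σ λ_i = 49 + 38 = 87.

Step 2 — fraction explained by component i = λ_i / Σ λ:
  PC1: 49/87 = 0.5632
  PC2: 38/87 = 0.4368

Step 3 — cumulative fraction after k components = (λ_1 + ... + λ_k) / Σ λ:
  k = 1: 49/87 = 0.5632
  k = 2: (49 + 38)/87 = 87/87 = 1

Summary (fraction, with percent):

explained: PC1 0.5632 (56.32%), PC2 0.4368 (43.68%);  cumulative: 0.5632, 1


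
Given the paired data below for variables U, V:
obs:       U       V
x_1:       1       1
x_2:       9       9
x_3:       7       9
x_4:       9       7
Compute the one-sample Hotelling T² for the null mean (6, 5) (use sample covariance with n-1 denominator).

Step 1 — sample mean vector:
  mean(U) = (1 + 9 + 7 + 9) / 4 = 26/4 = 6.5
  mean(V) = (1 + 9 + 9 + 7) / 4 = 26/4 = 6.5
  x̄ = (6.5, 6.5),  deviation x̄ - mu_0 = (6.5, 6.5) - (6, 5) = (0.5, 1.5).

Step 2 — sample covariance matrix, S[i,j] = (1/(n-1)) · Σ_k (x_{k,i} - mean_i) · (x_{k,j} - mean_j), divisor n-1 = 3:
  S[U,U] = ((-5.5)·(-5.5) + (2.5)·(2.5) + (0.5)·(0.5) + (2.5)·(2.5)) / 3 = 43/3 = 14.3333
  S[U,V] = ((-5.5)·(-5.5) + (2.5)·(2.5) + (0.5)·(2.5) + (2.5)·(0.5)) / 3 = 39/3 = 13
  S[V,V] = ((-5.5)·(-5.5) + (2.5)·(2.5) + (2.5)·(2.5) + (0.5)·(0.5)) / 3 = 43/3 = 14.3333
  S = [[14.3333, 13],
 [13, 14.3333]].

Step 3 — invert S. det(S) = 14.3333·14.3333 - (13)² = 36.4444.
  S^{-1} = (1/det) · [[d, -b], [-b, a]] = [[0.3933, -0.3567],
 [-0.3567, 0.3933]].

Step 4 — quadratic form (x̄ - mu_0)^T · S^{-1} · (x̄ - mu_0):
  S^{-1} · (x̄ - mu_0) = (-0.3384, 0.4116),
  (x̄ - mu_0)^T · [...] = (0.5)·(-0.3384) + (1.5)·(0.4116) = 0.4482.

Step 5 — scale by n: T² = 4 · 0.4482 = 1.7927.

T² ≈ 1.7927


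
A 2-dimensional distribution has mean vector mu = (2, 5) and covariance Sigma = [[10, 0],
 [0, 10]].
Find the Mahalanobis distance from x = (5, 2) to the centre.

Step 1 — centre the observation: (x - mu) = (3, -3).

Step 2 — invert Sigma. det(Sigma) = 10·10 - (0)² = 100.
  Sigma^{-1} = (1/det) · [[d, -b], [-b, a]] = [[0.1, 0],
 [0, 0.1]].

Step 3 — form the quadratic (x - mu)^T · Sigma^{-1} · (x - mu):
  Sigma^{-1} · (x - mu) = (0.3, -0.3).
  (x - mu)^T · [Sigma^{-1} · (x - mu)] = (3)·(0.3) + (-3)·(-0.3) = 1.8.

Step 4 — take square root: d = √(1.8) ≈ 1.3416.

d(x, mu) = √(1.8) ≈ 1.3416


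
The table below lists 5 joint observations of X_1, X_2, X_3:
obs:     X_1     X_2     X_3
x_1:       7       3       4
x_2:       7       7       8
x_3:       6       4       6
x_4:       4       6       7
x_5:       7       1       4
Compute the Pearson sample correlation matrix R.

Step 1 — column means:
  mean(X_1) = (7 + 7 + 6 + 4 + 7) / 5 = 31/5 = 6.2
  mean(X_2) = (3 + 7 + 4 + 6 + 1) / 5 = 21/5 = 4.2
  mean(X_3) = (4 + 8 + 6 + 7 + 4) / 5 = 29/5 = 5.8

Step 2 — sample variances and covariances s[i,j] = (1/(n-1)) · Σ_k (x_{k,i} - mean_i) · (x_{k,j} - mean_j), with n-1 = 4:
  s[X_1,X_1] = ((0.8)·(0.8) + (0.8)·(0.8) + (-0.2)·(-0.2) + (-2.2)·(-2.2) + (0.8)·(0.8)) / 4 = 6.8/4 = 1.7
  s[X_1,X_2] = ((0.8)·(-1.2) + (0.8)·(2.8) + (-0.2)·(-0.2) + (-2.2)·(1.8) + (0.8)·(-3.2)) / 4 = -5.2/4 = -1.3
  s[X_1,X_3] = ((0.8)·(-1.8) + (0.8)·(2.2) + (-0.2)·(0.2) + (-2.2)·(1.2) + (0.8)·(-1.8)) / 4 = -3.8/4 = -0.95
  s[X_2,X_2] = ((-1.2)·(-1.2) + (2.8)·(2.8) + (-0.2)·(-0.2) + (1.8)·(1.8) + (-3.2)·(-3.2)) / 4 = 22.8/4 = 5.7
  s[X_2,X_3] = ((-1.2)·(-1.8) + (2.8)·(2.2) + (-0.2)·(0.2) + (1.8)·(1.2) + (-3.2)·(-1.8)) / 4 = 16.2/4 = 4.05
  s[X_3,X_3] = ((-1.8)·(-1.8) + (2.2)·(2.2) + (0.2)·(0.2) + (1.2)·(1.2) + (-1.8)·(-1.8)) / 4 = 12.8/4 = 3.2
  Sample standard deviations s_i = √(s[i,i]):
  s(X_1) = √(1.7) = 1.3038
  s(X_2) = √(5.7) = 2.3875
  s(X_3) = √(3.2) = 1.7889

Step 3 — r_{ij} = s_{ij} / (s_i · s_j):
  r[X_1,X_1] = 1 (diagonal).
  r[X_1,X_2] = -1.3 / (1.3038 · 2.3875) = -1.3 / 3.1129 = -0.4176
  r[X_1,X_3] = -0.95 / (1.3038 · 1.7889) = -0.95 / 2.3324 = -0.4073
  r[X_2,X_2] = 1 (diagonal).
  r[X_2,X_3] = 4.05 / (2.3875 · 1.7889) = 4.05 / 4.2708 = 0.9483
  r[X_3,X_3] = 1 (diagonal).

R is symmetric with unit diagonal. Assembling:

R = [[1, -0.4176, -0.4073],
 [-0.4176, 1, 0.9483],
 [-0.4073, 0.9483, 1]]


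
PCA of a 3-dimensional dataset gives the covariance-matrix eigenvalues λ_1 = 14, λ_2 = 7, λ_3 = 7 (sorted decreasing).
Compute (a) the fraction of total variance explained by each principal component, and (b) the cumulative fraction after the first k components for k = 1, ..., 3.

Step 1 — total variance = trace(Sigma) = Σ λ_i = 14 + 7 + 7 = 28.

Step 2 — fraction explained by component i = λ_i / Σ λ:
  PC1: 14/28 = 0.5
  PC2: 7/28 = 0.25
  PC3: 7/28 = 0.25

Step 3 — cumulative fraction after k components = (λ_1 + ... + λ_k) / Σ λ:
  k = 1: 14/28 = 0.5
  k = 2: (14 + 7)/28 = 21/28 = 0.75
  k = 3: (14 + 7 + 7)/28 = 28/28 = 1

Summary (fraction, with percent):

explained: PC1 0.5 (50%), PC2 0.25 (25%), PC3 0.25 (25%);  cumulative: 0.5, 0.75, 1


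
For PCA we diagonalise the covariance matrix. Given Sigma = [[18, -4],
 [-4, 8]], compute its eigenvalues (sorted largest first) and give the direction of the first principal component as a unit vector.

Step 1 — characteristic polynomial of 2×2 Sigma:
  det(Sigma - λI) = λ² - trace · λ + det = 0.
  trace = 18 + 8 = 26, det = 18·8 - (-4)² = 128.
Step 2 — discriminant:
  Δ = trace² - 4·det = 676 - 512 = 164.
Step 3 — eigenvalues:
  λ = (trace ± √Δ)/2 = (26 ± 12.8062)/2,
  λ_1 = 19.4031,  λ_2 = 6.5969.

Step 4 — unit eigenvector for λ_1: solve (Sigma - λ_1 I)v = 0. First row:
  (18 - 19.4031)·v_x + (-4)·v_y = 0, i.e. (-1.4031)·v_x + (-4)·v_y = 0,
  so v ∝ (b, λ_1 - a) = (-4, 1.4031); multiply by -1 so the first entry is positive: u = (4, -1.4031).
  ||u|| = √((4)² + (-1.4031)²) = √(17.9688) ≈ 4.239,
  v_1 = u/||u|| ≈ (0.9436, -0.331) (||v_1|| = 1).

λ_1 = 19.4031,  λ_2 = 6.5969;  v_1 ≈ (0.9436, -0.331)


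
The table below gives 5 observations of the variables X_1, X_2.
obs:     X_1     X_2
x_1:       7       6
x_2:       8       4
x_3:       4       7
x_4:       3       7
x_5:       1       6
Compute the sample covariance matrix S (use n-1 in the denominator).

Step 1 — column means:
  mean(X_1) = (7 + 8 + 4 + 3 + 1) / 5 = 23/5 = 4.6
  mean(X_2) = (6 + 4 + 7 + 7 + 6) / 5 = 30/5 = 6

Step 2 — sample covariance S[i,j] = (1/(n-1)) · Σ_k (x_{k,i} - mean_i) · (x_{k,j} - mean_j), with n-1 = 4.
  S[X_1,X_1] = ((2.4)·(2.4) + (3.4)·(3.4) + (-0.6)·(-0.6) + (-1.6)·(-1.6) + (-3.6)·(-3.6)) / 4 = 33.2/4 = 8.3
  S[X_1,X_2] = ((2.4)·(0) + (3.4)·(-2) + (-0.6)·(1) + (-1.6)·(1) + (-3.6)·(0)) / 4 = -9/4 = -2.25
  S[X_2,X_2] = ((0)·(0) + (-2)·(-2) + (1)·(1) + (1)·(1) + (0)·(0)) / 4 = 6/4 = 1.5

S is symmetric (S[j,i] = S[i,j]). Assembling:

S = [[8.3, -2.25],
 [-2.25, 1.5]]


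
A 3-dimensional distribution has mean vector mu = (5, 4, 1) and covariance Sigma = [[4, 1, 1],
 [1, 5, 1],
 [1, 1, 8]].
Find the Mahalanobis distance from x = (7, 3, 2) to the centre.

Step 1 — centre the observation: (x - mu) = (2, -1, 1).

Step 2 — invert Sigma (cofactor / det for 3×3, or solve directly):
  Sigma^{-1} = [[0.269, -0.0483, -0.0276],
 [-0.0483, 0.2138, -0.0207],
 [-0.0276, -0.0207, 0.131]].

Step 3 — form the quadratic (x - mu)^T · Sigma^{-1} · (x - mu):
  Sigma^{-1} · (x - mu) = (0.5586, -0.331, 0.0966).
  (x - mu)^T · [Sigma^{-1} · (x - mu)] = (2)·(0.5586) + (-1)·(-0.331) + (1)·(0.0966) = 1.5448.

Step 4 — take square root: d = √(1.5448) ≈ 1.2429.

d(x, mu) = √(1.5448) ≈ 1.2429


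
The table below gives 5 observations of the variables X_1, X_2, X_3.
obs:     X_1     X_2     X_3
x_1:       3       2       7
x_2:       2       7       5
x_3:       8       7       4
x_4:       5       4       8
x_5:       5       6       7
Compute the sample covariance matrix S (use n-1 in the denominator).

Step 1 — column means:
  mean(X_1) = (3 + 2 + 8 + 5 + 5) / 5 = 23/5 = 4.6
  mean(X_2) = (2 + 7 + 7 + 4 + 6) / 5 = 26/5 = 5.2
  mean(X_3) = (7 + 5 + 4 + 8 + 7) / 5 = 31/5 = 6.2

Step 2 — sample covariance S[i,j] = (1/(n-1)) · Σ_k (x_{k,i} - mean_i) · (x_{k,j} - mean_j), with n-1 = 4.
  S[X_1,X_1] = ((-1.6)·(-1.6) + (-2.6)·(-2.6) + (3.4)·(3.4) + (0.4)·(0.4) + (0.4)·(0.4)) / 4 = 21.2/4 = 5.3
  S[X_1,X_2] = ((-1.6)·(-3.2) + (-2.6)·(1.8) + (3.4)·(1.8) + (0.4)·(-1.2) + (0.4)·(0.8)) / 4 = 6.4/4 = 1.6
  S[X_1,X_3] = ((-1.6)·(0.8) + (-2.6)·(-1.2) + (3.4)·(-2.2) + (0.4)·(1.8) + (0.4)·(0.8)) / 4 = -4.6/4 = -1.15
  S[X_2,X_2] = ((-3.2)·(-3.2) + (1.8)·(1.8) + (1.8)·(1.8) + (-1.2)·(-1.2) + (0.8)·(0.8)) / 4 = 18.8/4 = 4.7
  S[X_2,X_3] = ((-3.2)·(0.8) + (1.8)·(-1.2) + (1.8)·(-2.2) + (-1.2)·(1.8) + (0.8)·(0.8)) / 4 = -10.2/4 = -2.55
  S[X_3,X_3] = ((0.8)·(0.8) + (-1.2)·(-1.2) + (-2.2)·(-2.2) + (1.8)·(1.8) + (0.8)·(0.8)) / 4 = 10.8/4 = 2.7

S is symmetric (S[j,i] = S[i,j]). Assembling:

S = [[5.3, 1.6, -1.15],
 [1.6, 4.7, -2.55],
 [-1.15, -2.55, 2.7]]


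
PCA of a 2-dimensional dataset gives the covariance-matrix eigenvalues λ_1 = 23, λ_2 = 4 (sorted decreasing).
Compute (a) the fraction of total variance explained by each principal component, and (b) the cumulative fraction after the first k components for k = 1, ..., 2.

Step 1 — total variance = trace(Sigma) = Σ λ_i = 23 + 4 = 27.

Step 2 — fraction explained by component i = λ_i / Σ λ:
  PC1: 23/27 = 0.8519
  PC2: 4/27 = 0.1481

Step 3 — cumulative fraction after k components = (λ_1 + ... + λ_k) / Σ λ:
  k = 1: 23/27 = 0.8519
  k = 2: (23 + 4)/27 = 27/27 = 1

Summary (fraction, with percent):

explained: PC1 0.8519 (85.19%), PC2 0.1481 (14.81%);  cumulative: 0.8519, 1


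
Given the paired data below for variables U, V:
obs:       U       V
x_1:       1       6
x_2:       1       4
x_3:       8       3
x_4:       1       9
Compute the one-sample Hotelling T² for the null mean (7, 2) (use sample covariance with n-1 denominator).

Step 1 — sample mean vector:
  mean(U) = (1 + 1 + 8 + 1) / 4 = 11/4 = 2.75
  mean(V) = (6 + 4 + 3 + 9) / 4 = 22/4 = 5.5
  x̄ = (2.75, 5.5),  deviation x̄ - mu_0 = (2.75, 5.5) - (7, 2) = (-4.25, 3.5).

Step 2 — sample covariance matrix, S[i,j] = (1/(n-1)) · Σ_k (x_{k,i} - mean_i) · (x_{k,j} - mean_j), divisor n-1 = 3:
  S[U,U] = ((-1.75)·(-1.75) + (-1.75)·(-1.75) + (5.25)·(5.25) + (-1.75)·(-1.75)) / 3 = 36.75/3 = 12.25
  S[U,V] = ((-1.75)·(0.5) + (-1.75)·(-1.5) + (5.25)·(-2.5) + (-1.75)·(3.5)) / 3 = -17.5/3 = -5.8333
  S[V,V] = ((0.5)·(0.5) + (-1.5)·(-1.5) + (-2.5)·(-2.5) + (3.5)·(3.5)) / 3 = 21/3 = 7
  S = [[12.25, -5.8333],
 [-5.8333, 7]].

Step 3 — invert S. det(S) = 12.25·7 - (-5.8333)² = 51.7222.
  S^{-1} = (1/det) · [[d, -b], [-b, a]] = [[0.1353, 0.1128],
 [0.1128, 0.2368]].

Step 4 — quadratic form (x̄ - mu_0)^T · S^{-1} · (x̄ - mu_0):
  S^{-1} · (x̄ - mu_0) = (-0.1805, 0.3496),
  (x̄ - mu_0)^T · [...] = (-4.25)·(-0.1805) + (3.5)·(0.3496) = 1.9906.

Step 5 — scale by n: T² = 4 · 1.9906 = 7.9624.

T² ≈ 7.9624
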